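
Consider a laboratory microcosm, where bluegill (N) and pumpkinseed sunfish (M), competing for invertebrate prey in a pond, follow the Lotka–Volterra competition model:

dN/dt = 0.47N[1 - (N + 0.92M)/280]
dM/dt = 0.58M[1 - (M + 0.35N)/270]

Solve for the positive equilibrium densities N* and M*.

N* ≈ 46.6, M* ≈ 254

Setting both brackets to zero gives the nullclines N + 0.92M = 280 and 0.35N + M = 270.
Substituting M = 270 - 0.35N into the first: N(1 - 0.92·0.35) = 280 - 0.92·270.
So N* = 31.6/0.678 = 46.6, and then M* = 270 - 0.35·46.6 = 254.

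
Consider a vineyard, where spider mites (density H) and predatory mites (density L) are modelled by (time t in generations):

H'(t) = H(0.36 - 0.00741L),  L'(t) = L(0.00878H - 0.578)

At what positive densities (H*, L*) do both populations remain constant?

H* ≈ 65.8, L* ≈ 48.6

Set dL/dt = 0 with L > 0: 0.00878H - 0.578 = 0, so H* = 0.578/0.00878 = 65.8.
Set dH/dt = 0 with H > 0: 0.36 - 0.00741L = 0, so L* = 0.36/0.00741 = 48.6.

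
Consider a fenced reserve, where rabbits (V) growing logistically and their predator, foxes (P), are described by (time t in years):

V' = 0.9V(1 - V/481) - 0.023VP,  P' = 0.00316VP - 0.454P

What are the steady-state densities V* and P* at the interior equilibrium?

From dP/dt = 0 with P > 0: 0.00316V* = 0.454, so V* = 144.
Substitute into dV/dt = 0: 0.9(1 - 144/481) = 0.023P*.
The bracket is 0.701, giving P* = 0.631/0.023 = 27.4.

V* ≈ 144, P* ≈ 27.4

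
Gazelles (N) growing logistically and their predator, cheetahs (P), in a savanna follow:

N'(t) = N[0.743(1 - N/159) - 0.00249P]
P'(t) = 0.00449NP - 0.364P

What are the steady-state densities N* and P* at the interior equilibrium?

N* ≈ 81.1, P* ≈ 146

From dP/dt = 0 with P > 0: 0.00449N* = 0.364, so N* = 81.1.
Substitute into dN/dt = 0: 0.743(1 - 81.1/159) = 0.00249P*.
The bracket is 0.49, giving P* = 0.364/0.00249 = 146.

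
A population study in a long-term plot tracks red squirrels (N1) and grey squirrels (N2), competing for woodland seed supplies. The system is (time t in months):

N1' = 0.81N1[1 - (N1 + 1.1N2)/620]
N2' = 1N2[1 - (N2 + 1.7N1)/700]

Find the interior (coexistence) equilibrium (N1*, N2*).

N1* ≈ 172, N2* ≈ 407

Setting both brackets to zero gives the nullclines N1 + 1.1N2 = 620 and 1.7N1 + N2 = 700.
Substituting N2 = 700 - 1.7N1 into the first: N1(1 - 1.1·1.7) = 620 - 1.1·700.
So N1* = -150/-0.87 = 172, and then N2* = 700 - 1.7·172 = 407.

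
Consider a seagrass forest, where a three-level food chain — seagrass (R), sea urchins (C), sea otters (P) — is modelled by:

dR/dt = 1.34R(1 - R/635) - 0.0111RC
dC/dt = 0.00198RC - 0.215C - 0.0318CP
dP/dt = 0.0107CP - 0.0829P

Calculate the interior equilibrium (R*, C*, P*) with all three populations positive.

R* ≈ 594, C* ≈ 7.75, P* ≈ 30.2

From dP/dt = 0: 0.0107C* = 0.0829, so C* = 7.75.
From dR/dt = 0: 1.34(1 - R*/635) = 0.0111·7.75, giving R* = 635·(1 - 0.0642) = 594.
From dC/dt = 0: 0.00198·594 - 0.215 = 0.0318P*, so P* = 0.962/0.0318 = 30.2.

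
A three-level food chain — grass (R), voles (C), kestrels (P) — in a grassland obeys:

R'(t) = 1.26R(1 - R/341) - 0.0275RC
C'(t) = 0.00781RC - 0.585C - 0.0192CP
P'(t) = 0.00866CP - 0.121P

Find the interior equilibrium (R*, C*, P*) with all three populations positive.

From dP/dt = 0: 0.00866C* = 0.121, so C* = 14.
From dR/dt = 0: 1.26(1 - R*/341) = 0.0275·14, giving R* = 341·(1 - 0.305) = 237.
From dC/dt = 0: 0.00781·237 - 0.585 = 0.0192P*, so P* = 1.27/0.0192 = 65.9.

R* ≈ 237, C* ≈ 14, P* ≈ 65.9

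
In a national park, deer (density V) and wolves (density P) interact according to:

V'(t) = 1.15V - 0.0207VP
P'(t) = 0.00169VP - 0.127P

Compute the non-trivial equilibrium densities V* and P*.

V* ≈ 75.1, P* ≈ 55.6

Set dP/dt = 0 with P > 0: 0.00169V - 0.127 = 0, so V* = 0.127/0.00169 = 75.1.
Set dV/dt = 0 with V > 0: 1.15 - 0.0207P = 0, so P* = 1.15/0.0207 = 55.6.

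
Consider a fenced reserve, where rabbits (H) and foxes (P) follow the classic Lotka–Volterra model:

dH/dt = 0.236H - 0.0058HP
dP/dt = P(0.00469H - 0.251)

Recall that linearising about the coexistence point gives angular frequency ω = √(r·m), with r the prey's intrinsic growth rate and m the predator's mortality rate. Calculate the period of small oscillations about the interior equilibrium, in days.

T ≈ 25.8 days

Here r = 0.236 and m = 0.251, so r·m = 0.0592.
ω = √0.0592 = 0.243 per day, hence T = 2π/ω ≈ 25.8 days.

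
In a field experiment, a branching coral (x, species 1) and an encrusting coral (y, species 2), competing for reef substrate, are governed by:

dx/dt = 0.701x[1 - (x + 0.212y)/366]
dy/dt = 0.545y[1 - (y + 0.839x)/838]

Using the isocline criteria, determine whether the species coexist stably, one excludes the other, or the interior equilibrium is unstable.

stable coexistence

Compare the nullcline intercepts: K1/α12 = 366/0.212 = 1730 > K2 = 838; K2/α21 = 838/0.839 = 999 > K1 = 366.
Since both inequalities hold, each species can invade when rare, so the interior equilibrium is stable.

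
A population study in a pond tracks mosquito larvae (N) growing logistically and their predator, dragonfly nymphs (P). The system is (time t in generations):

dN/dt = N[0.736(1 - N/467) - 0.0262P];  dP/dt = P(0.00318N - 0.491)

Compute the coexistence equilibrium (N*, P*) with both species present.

From dP/dt = 0 with P > 0: 0.00318N* = 0.491, so N* = 154.
Substitute into dN/dt = 0: 0.736(1 - 154/467) = 0.0262P*.
The bracket is 0.669, giving P* = 0.493/0.0262 = 18.8.

N* ≈ 154, P* ≈ 18.8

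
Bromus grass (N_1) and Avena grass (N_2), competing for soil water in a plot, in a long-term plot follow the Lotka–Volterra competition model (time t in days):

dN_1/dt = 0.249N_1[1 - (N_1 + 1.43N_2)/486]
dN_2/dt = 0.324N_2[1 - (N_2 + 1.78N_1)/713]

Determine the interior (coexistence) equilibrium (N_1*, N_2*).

Setting both brackets to zero gives the nullclines N_1 + 1.43N_2 = 486 and 1.78N_1 + N_2 = 713.
Substituting N_2 = 713 - 1.78N_1 into the first: N_1(1 - 1.43·1.78) = 486 - 1.43·713.
So N_1* = -534/-1.55 = 345, and then N_2* = 713 - 1.78·345 = 98.4.

N_1* ≈ 345, N_2* ≈ 98.4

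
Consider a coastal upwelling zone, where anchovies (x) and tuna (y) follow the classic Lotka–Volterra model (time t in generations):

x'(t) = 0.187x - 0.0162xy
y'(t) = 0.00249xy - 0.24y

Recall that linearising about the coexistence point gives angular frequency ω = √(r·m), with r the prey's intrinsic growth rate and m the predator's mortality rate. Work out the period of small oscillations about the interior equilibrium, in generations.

T ≈ 29.7 generations

Here r = 0.187 and m = 0.24, so r·m = 0.0449.
ω = √0.0449 = 0.212 per generation, hence T = 2π/ω ≈ 29.7 generations.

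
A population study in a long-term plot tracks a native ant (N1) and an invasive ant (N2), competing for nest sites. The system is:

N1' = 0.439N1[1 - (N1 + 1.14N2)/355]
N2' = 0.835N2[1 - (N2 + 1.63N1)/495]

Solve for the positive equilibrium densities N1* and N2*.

N1* ≈ 244, N2* ≈ 97.5

Setting both brackets to zero gives the nullclines N1 + 1.14N2 = 355 and 1.63N1 + N2 = 495.
Substituting N2 = 495 - 1.63N1 into the first: N1(1 - 1.14·1.63) = 355 - 1.14·495.
So N1* = -209/-0.858 = 244, and then N2* = 495 - 1.63·244 = 97.5.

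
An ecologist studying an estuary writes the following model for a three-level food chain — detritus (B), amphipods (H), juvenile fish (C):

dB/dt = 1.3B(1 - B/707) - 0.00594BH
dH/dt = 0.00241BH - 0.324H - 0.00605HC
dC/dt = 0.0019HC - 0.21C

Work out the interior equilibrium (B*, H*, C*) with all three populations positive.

B* ≈ 350, H* ≈ 111, C* ≈ 85.8

From dC/dt = 0: 0.0019H* = 0.21, so H* = 111.
From dB/dt = 0: 1.3(1 - B*/707) = 0.00594·111, giving B* = 707·(1 - 0.505) = 350.
From dH/dt = 0: 0.00241·350 - 0.324 = 0.00605C*, so C* = 0.519/0.00605 = 85.8.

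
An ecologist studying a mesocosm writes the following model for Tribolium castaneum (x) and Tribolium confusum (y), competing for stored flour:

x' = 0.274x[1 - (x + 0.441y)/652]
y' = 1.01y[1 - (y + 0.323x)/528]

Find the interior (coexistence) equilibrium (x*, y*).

x* ≈ 489, y* ≈ 370

Setting both brackets to zero gives the nullclines x + 0.441y = 652 and 0.323x + y = 528.
Substituting y = 528 - 0.323x into the first: x(1 - 0.441·0.323) = 652 - 0.441·528.
So x* = 419/0.858 = 489, and then y* = 528 - 0.323·489 = 370.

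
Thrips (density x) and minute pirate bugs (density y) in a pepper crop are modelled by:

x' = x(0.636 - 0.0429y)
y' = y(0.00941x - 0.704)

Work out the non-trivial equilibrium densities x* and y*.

Set dy/dt = 0 with y > 0: 0.00941x - 0.704 = 0, so x* = 0.704/0.00941 = 74.8.
Set dx/dt = 0 with x > 0: 0.636 - 0.0429y = 0, so y* = 0.636/0.0429 = 14.8.

x* ≈ 74.8, y* ≈ 14.8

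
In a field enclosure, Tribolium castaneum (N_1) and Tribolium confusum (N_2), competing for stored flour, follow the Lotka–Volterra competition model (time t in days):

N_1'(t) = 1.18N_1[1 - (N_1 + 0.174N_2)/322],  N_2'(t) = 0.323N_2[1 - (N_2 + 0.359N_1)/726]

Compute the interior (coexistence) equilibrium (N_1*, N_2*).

Setting both brackets to zero gives the nullclines N_1 + 0.174N_2 = 322 and 0.359N_1 + N_2 = 726.
Substituting N_2 = 726 - 0.359N_1 into the first: N_1(1 - 0.174·0.359) = 322 - 0.174·726.
So N_1* = 196/0.938 = 209, and then N_2* = 726 - 0.359·209 = 651.

N_1* ≈ 209, N_2* ≈ 651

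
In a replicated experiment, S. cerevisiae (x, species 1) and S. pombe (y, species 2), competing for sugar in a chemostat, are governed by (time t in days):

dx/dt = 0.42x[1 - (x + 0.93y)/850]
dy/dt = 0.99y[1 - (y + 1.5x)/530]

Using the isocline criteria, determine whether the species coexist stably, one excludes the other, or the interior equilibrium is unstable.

species 1 excludes species 2

Compare the nullcline intercepts: K1/α12 = 850/0.93 = 914 > K2 = 530; K2/α21 = 530/1.5 = 353 < K1 = 850.
Since the inequalities point opposite ways, species 1 can invade but species 2 cannot.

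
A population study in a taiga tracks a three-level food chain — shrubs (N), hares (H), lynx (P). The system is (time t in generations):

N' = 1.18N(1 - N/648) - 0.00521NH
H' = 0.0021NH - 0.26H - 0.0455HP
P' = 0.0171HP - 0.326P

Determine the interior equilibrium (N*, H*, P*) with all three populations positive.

From dP/dt = 0: 0.0171H* = 0.326, so H* = 19.1.
From dN/dt = 0: 1.18(1 - N*/648) = 0.00521·19.1, giving N* = 648·(1 - 0.0842) = 593.
From dH/dt = 0: 0.0021·593 - 0.26 = 0.0455P*, so P* = 0.986/0.0455 = 21.7.

N* ≈ 593, H* ≈ 19.1, P* ≈ 21.7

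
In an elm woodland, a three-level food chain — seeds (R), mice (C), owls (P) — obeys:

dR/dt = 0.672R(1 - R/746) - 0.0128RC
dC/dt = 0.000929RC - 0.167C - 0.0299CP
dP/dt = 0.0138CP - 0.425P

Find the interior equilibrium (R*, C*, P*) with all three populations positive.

R* ≈ 308, C* ≈ 30.8, P* ≈ 4

From dP/dt = 0: 0.0138C* = 0.425, so C* = 30.8.
From dR/dt = 0: 0.672(1 - R*/746) = 0.0128·30.8, giving R* = 746·(1 - 0.587) = 308.
From dC/dt = 0: 0.000929·308 - 0.167 = 0.0299P*, so P* = 0.119/0.0299 = 4.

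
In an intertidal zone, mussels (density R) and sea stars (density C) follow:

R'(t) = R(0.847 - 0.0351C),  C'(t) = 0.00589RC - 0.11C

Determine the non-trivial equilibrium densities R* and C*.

Set dC/dt = 0 with C > 0: 0.00589R - 0.11 = 0, so R* = 0.11/0.00589 = 18.7.
Set dR/dt = 0 with R > 0: 0.847 - 0.0351C = 0, so C* = 0.847/0.0351 = 24.1.

R* ≈ 18.7, C* ≈ 24.1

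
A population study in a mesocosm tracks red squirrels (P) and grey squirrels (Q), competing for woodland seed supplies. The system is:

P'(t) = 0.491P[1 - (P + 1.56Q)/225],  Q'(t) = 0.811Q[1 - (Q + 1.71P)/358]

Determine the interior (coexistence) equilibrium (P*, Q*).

P* ≈ 200, Q* ≈ 16

Setting both brackets to zero gives the nullclines P + 1.56Q = 225 and 1.71P + Q = 358.
Substituting Q = 358 - 1.71P into the first: P(1 - 1.56·1.71) = 225 - 1.56·358.
So P* = -333/-1.67 = 200, and then Q* = 358 - 1.71·200 = 16.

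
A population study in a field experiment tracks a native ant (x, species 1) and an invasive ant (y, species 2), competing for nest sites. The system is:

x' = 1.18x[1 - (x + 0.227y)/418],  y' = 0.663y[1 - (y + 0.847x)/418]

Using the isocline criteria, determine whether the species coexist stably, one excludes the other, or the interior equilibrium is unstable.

stable coexistence

Compare the nullcline intercepts: K1/α12 = 418/0.227 = 1840 > K2 = 418; K2/α21 = 418/0.847 = 494 > K1 = 418.
Since both inequalities hold, each species can invade when rare, so the interior equilibrium is stable.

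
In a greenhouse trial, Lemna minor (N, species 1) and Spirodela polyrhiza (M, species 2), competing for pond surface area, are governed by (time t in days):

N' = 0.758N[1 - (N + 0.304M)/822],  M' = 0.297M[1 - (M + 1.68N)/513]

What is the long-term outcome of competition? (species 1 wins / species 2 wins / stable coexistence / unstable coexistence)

species 1 excludes species 2

Compare the nullcline intercepts: K1/α12 = 822/0.304 = 2700 > K2 = 513; K2/α21 = 513/1.68 = 305 < K1 = 822.
Since the inequalities point opposite ways, species 1 can invade but species 2 cannot.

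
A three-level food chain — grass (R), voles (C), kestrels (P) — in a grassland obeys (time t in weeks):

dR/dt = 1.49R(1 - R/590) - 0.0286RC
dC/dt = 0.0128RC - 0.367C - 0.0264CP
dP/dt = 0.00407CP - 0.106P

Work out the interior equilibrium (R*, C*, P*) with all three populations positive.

From dP/dt = 0: 0.00407C* = 0.106, so C* = 26.
From dR/dt = 0: 1.49(1 - R*/590) = 0.0286·26, giving R* = 590·(1 - 0.5) = 295.
From dC/dt = 0: 0.0128·295 - 0.367 = 0.0264P*, so P* = 3.41/0.0264 = 129.

R* ≈ 295, C* ≈ 26, P* ≈ 129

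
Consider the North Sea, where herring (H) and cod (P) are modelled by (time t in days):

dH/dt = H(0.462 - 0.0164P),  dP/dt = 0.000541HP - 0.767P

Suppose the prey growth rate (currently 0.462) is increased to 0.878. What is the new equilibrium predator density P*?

At the interior fixed point, setting dH/dt = 0 with H > 0 fixes P* = (prey growth rate)/(HP coefficient) — independent of the other coefficients.
With the change, P* = 0.878/0.0164 = 53.5; it rises from 28.2.

P* ≈ 53.5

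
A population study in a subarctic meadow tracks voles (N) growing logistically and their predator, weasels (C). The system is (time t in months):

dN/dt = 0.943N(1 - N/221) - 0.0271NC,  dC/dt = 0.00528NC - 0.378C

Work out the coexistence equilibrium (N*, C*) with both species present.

N* ≈ 71.6, C* ≈ 23.5

From dC/dt = 0 with C > 0: 0.00528N* = 0.378, so N* = 71.6.
Substitute into dN/dt = 0: 0.943(1 - 71.6/221) = 0.0271C*.
The bracket is 0.676, giving C* = 0.638/0.0271 = 23.5.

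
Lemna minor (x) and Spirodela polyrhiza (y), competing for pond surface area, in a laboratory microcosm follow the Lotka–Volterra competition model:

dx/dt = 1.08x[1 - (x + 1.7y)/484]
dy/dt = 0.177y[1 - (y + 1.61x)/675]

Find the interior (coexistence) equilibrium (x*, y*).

Setting both brackets to zero gives the nullclines x + 1.7y = 484 and 1.61x + y = 675.
Substituting y = 675 - 1.61x into the first: x(1 - 1.7·1.61) = 484 - 1.7·675.
So x* = -664/-1.74 = 382, and then y* = 675 - 1.61·382 = 60.

x* ≈ 382, y* ≈ 60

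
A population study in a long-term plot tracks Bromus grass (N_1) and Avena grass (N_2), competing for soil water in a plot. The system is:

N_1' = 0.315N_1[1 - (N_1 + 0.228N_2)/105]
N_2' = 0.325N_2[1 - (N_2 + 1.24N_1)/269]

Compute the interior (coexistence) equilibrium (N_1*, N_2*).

Setting both brackets to zero gives the nullclines N_1 + 0.228N_2 = 105 and 1.24N_1 + N_2 = 269.
Substituting N_2 = 269 - 1.24N_1 into the first: N_1(1 - 0.228·1.24) = 105 - 0.228·269.
So N_1* = 43.7/0.717 = 60.9, and then N_2* = 269 - 1.24·60.9 = 194.

N_1* ≈ 60.9, N_2* ≈ 194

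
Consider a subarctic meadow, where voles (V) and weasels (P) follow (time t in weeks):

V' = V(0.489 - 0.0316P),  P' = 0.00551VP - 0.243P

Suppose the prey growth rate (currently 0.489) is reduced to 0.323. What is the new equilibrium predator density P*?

P* ≈ 10.2

At the interior fixed point, setting dV/dt = 0 with V > 0 fixes P* = (prey growth rate)/(VP coefficient) — independent of the other coefficients.
With the change, P* = 0.323/0.0316 = 10.2; it falls from 15.5.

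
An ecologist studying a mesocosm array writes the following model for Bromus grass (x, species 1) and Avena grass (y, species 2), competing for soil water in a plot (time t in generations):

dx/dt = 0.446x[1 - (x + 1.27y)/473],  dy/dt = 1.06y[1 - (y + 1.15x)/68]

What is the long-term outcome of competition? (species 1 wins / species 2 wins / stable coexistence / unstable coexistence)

species 1 excludes species 2

Compare the nullcline intercepts: K1/α12 = 473/1.27 = 372 > K2 = 68; K2/α21 = 68/1.15 = 59.1 < K1 = 473.
Since the inequalities point opposite ways, species 1 can invade but species 2 cannot.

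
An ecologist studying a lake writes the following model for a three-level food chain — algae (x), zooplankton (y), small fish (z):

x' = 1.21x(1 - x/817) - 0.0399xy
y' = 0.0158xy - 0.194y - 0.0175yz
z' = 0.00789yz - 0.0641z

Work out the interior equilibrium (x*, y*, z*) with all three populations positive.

x* ≈ 598, y* ≈ 8.12, z* ≈ 529

From dz/dt = 0: 0.00789y* = 0.0641, so y* = 8.12.
From dx/dt = 0: 1.21(1 - x*/817) = 0.0399·8.12, giving x* = 817·(1 - 0.268) = 598.
From dy/dt = 0: 0.0158·598 - 0.194 = 0.0175z*, so z* = 9.26/0.0175 = 529.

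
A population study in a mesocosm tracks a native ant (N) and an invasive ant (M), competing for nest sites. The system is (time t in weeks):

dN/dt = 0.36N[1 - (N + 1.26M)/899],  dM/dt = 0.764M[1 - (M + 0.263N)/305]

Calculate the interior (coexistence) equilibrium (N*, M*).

Setting both brackets to zero gives the nullclines N + 1.26M = 899 and 0.263N + M = 305.
Substituting M = 305 - 0.263N into the first: N(1 - 1.26·0.263) = 899 - 1.26·305.
So N* = 515/0.669 = 770, and then M* = 305 - 0.263·770 = 103.

N* ≈ 770, M* ≈ 103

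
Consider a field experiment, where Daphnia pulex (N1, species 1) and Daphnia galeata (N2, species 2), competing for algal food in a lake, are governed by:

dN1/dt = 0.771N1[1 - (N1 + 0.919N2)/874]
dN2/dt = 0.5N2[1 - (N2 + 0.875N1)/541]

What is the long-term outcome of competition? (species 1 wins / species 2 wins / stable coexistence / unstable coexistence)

species 1 excludes species 2

Compare the nullcline intercepts: K1/α12 = 874/0.919 = 951 > K2 = 541; K2/α21 = 541/0.875 = 618 < K1 = 874.
Since the inequalities point opposite ways, species 1 can invade but species 2 cannot.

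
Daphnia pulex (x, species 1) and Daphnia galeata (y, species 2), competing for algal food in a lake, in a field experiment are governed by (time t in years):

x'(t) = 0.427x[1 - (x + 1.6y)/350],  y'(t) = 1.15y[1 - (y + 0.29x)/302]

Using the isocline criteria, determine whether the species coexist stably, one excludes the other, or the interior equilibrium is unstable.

Compare the nullcline intercepts: K1/α12 = 350/1.6 = 219 < K2 = 302; K2/α21 = 302/0.29 = 1040 > K1 = 350.
Since the inequalities point opposite ways, species 2 can invade but species 1 cannot.

species 2 excludes species 1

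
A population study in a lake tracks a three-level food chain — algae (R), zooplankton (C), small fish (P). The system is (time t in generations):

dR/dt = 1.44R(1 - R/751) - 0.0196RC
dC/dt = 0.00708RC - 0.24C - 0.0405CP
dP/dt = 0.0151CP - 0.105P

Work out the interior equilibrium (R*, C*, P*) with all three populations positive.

From dP/dt = 0: 0.0151C* = 0.105, so C* = 6.95.
From dR/dt = 0: 1.44(1 - R*/751) = 0.0196·6.95, giving R* = 751·(1 - 0.0946) = 680.
From dC/dt = 0: 0.00708·680 - 0.24 = 0.0405P*, so P* = 4.57/0.0405 = 113.

R* ≈ 680, C* ≈ 6.95, P* ≈ 113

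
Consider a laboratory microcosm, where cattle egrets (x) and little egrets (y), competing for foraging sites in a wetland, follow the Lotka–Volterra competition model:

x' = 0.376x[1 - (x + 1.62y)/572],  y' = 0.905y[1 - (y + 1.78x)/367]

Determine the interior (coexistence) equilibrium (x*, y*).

Setting both brackets to zero gives the nullclines x + 1.62y = 572 and 1.78x + y = 367.
Substituting y = 367 - 1.78x into the first: x(1 - 1.62·1.78) = 572 - 1.62·367.
So x* = -22.5/-1.88 = 12, and then y* = 367 - 1.78·12 = 346.

x* ≈ 12, y* ≈ 346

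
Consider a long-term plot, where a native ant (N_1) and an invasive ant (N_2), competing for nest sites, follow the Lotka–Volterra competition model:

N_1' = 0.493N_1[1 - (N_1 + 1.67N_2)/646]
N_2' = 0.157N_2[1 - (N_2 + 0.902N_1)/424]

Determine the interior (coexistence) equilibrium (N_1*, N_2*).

N_1* ≈ 123, N_2* ≈ 313

Setting both brackets to zero gives the nullclines N_1 + 1.67N_2 = 646 and 0.902N_1 + N_2 = 424.
Substituting N_2 = 424 - 0.902N_1 into the first: N_1(1 - 1.67·0.902) = 646 - 1.67·424.
So N_1* = -62.1/-0.506 = 123, and then N_2* = 424 - 0.902·123 = 313.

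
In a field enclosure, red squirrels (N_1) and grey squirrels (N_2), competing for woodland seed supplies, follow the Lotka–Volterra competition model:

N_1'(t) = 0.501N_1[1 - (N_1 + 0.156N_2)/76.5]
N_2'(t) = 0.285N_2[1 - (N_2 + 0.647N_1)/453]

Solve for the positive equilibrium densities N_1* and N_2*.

N_1* ≈ 6.49, N_2* ≈ 449

Setting both brackets to zero gives the nullclines N_1 + 0.156N_2 = 76.5 and 0.647N_1 + N_2 = 453.
Substituting N_2 = 453 - 0.647N_1 into the first: N_1(1 - 0.156·0.647) = 76.5 - 0.156·453.
So N_1* = 5.83/0.899 = 6.49, and then N_2* = 453 - 0.647·6.49 = 449.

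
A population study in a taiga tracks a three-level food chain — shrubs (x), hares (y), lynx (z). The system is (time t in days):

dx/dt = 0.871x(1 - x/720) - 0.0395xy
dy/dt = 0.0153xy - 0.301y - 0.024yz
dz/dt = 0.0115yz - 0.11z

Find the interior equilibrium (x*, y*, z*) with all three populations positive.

From dz/dt = 0: 0.0115y* = 0.11, so y* = 9.57.
From dx/dt = 0: 0.871(1 - x*/720) = 0.0395·9.57, giving x* = 720·(1 - 0.434) = 408.
From dy/dt = 0: 0.0153·408 - 0.301 = 0.024z*, so z* = 5.94/0.024 = 247.

x* ≈ 408, y* ≈ 9.57, z* ≈ 247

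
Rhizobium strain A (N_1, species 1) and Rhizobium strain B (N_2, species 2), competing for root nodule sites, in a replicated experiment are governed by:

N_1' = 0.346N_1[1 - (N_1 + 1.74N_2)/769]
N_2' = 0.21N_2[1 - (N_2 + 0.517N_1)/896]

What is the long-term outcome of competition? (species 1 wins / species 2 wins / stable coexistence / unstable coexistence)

species 2 excludes species 1

Compare the nullcline intercepts: K1/α12 = 769/1.74 = 442 < K2 = 896; K2/α21 = 896/0.517 = 1730 > K1 = 769.
Since the inequalities point opposite ways, species 2 can invade but species 1 cannot.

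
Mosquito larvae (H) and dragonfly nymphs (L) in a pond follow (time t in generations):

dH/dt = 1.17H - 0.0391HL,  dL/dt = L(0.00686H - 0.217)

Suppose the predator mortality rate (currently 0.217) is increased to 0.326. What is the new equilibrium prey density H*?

H* ≈ 47.5

At the interior fixed point, setting dL/dt = 0 with L > 0 fixes H* = (predator death rate)/(HL coefficient) — independent of the other coefficients.
With the change, H* = 0.326/0.00686 = 47.5; it rises from 31.6.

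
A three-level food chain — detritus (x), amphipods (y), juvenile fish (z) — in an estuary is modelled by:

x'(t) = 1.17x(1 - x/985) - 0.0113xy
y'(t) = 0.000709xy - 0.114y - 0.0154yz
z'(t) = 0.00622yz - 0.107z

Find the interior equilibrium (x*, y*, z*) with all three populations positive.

From dz/dt = 0: 0.00622y* = 0.107, so y* = 17.2.
From dx/dt = 0: 1.17(1 - x*/985) = 0.0113·17.2, giving x* = 985·(1 - 0.166) = 821.
From dy/dt = 0: 0.000709·821 - 0.114 = 0.0154z*, so z* = 0.468/0.0154 = 30.4.

x* ≈ 821, y* ≈ 17.2, z* ≈ 30.4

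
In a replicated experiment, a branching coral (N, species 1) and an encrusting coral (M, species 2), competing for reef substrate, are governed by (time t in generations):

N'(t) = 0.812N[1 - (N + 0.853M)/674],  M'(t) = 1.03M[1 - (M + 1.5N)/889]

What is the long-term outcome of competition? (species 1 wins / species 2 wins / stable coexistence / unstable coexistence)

Compare the nullcline intercepts: K1/α12 = 674/0.853 = 790 < K2 = 889; K2/α21 = 889/1.5 = 593 < K1 = 674.
Since both are reversed, neither can invade when rare; the interior point is a saddle.

unstable coexistence (outcome depends on initial conditions)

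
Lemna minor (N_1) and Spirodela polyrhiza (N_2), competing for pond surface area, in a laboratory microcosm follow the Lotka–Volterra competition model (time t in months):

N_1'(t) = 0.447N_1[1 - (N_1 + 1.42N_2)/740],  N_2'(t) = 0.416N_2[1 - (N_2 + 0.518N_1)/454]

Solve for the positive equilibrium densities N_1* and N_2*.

Setting both brackets to zero gives the nullclines N_1 + 1.42N_2 = 740 and 0.518N_1 + N_2 = 454.
Substituting N_2 = 454 - 0.518N_1 into the first: N_1(1 - 1.42·0.518) = 740 - 1.42·454.
So N_1* = 95.3/0.264 = 360, and then N_2* = 454 - 0.518·360 = 267.

N_1* ≈ 360, N_2* ≈ 267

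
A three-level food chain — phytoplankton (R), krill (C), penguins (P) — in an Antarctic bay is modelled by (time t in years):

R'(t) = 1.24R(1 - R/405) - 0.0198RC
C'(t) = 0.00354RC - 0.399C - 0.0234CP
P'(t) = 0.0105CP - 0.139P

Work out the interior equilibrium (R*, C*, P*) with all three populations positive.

R* ≈ 319, C* ≈ 13.2, P* ≈ 31.3

From dP/dt = 0: 0.0105C* = 0.139, so C* = 13.2.
From dR/dt = 0: 1.24(1 - R*/405) = 0.0198·13.2, giving R* = 405·(1 - 0.211) = 319.
From dC/dt = 0: 0.00354·319 - 0.399 = 0.0234P*, so P* = 0.732/0.0234 = 31.3.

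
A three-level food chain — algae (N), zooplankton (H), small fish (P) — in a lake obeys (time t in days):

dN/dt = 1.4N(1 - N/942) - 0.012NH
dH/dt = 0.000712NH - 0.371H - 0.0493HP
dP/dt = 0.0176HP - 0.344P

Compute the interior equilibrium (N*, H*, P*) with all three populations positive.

N* ≈ 784, H* ≈ 19.5, P* ≈ 3.8

From dP/dt = 0: 0.0176H* = 0.344, so H* = 19.5.
From dN/dt = 0: 1.4(1 - N*/942) = 0.012·19.5, giving N* = 942·(1 - 0.168) = 784.
From dH/dt = 0: 0.000712·784 - 0.371 = 0.0493P*, so P* = 0.187/0.0493 = 3.8.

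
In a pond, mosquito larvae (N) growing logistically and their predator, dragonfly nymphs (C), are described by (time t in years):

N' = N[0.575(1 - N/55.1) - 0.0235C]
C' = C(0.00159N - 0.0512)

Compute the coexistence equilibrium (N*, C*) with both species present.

N* ≈ 32.2, C* ≈ 10.2

From dC/dt = 0 with C > 0: 0.00159N* = 0.0512, so N* = 32.2.
Substitute into dN/dt = 0: 0.575(1 - 32.2/55.1) = 0.0235C*.
The bracket is 0.416, giving C* = 0.239/0.0235 = 10.2.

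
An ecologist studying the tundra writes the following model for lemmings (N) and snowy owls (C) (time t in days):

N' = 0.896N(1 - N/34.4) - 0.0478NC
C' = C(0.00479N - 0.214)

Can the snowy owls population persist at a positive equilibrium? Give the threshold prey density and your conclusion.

Threshold N = 44.7; K < 44.7, so no, the predator goes extinct.

The predator equation gives dC/dt > 0 only when N > 0.214/0.00479 = 44.7.
Without the predator, N → K = 34.4. Since 34.4 < 44.7, the predator cannot invade.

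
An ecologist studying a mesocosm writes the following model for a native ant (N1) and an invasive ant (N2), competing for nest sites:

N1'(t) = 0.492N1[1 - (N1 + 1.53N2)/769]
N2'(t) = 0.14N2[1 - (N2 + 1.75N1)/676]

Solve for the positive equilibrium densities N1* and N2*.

Setting both brackets to zero gives the nullclines N1 + 1.53N2 = 769 and 1.75N1 + N2 = 676.
Substituting N2 = 676 - 1.75N1 into the first: N1(1 - 1.53·1.75) = 769 - 1.53·676.
So N1* = -265/-1.68 = 158, and then N2* = 676 - 1.75·158 = 399.

N1* ≈ 158, N2* ≈ 399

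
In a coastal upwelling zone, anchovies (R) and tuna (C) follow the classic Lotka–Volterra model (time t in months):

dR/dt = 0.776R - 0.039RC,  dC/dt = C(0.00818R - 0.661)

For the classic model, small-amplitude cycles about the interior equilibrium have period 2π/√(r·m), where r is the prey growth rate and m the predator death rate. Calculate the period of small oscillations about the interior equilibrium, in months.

Here r = 0.776 and m = 0.661, so r·m = 0.513.
ω = √0.513 = 0.716 per month, hence T = 2π/ω ≈ 8.77 months.

T ≈ 8.77 months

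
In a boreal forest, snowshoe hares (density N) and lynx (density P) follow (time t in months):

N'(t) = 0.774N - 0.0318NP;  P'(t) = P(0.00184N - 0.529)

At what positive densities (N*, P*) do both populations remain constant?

N* ≈ 288, P* ≈ 24.3

Set dP/dt = 0 with P > 0: 0.00184N - 0.529 = 0, so N* = 0.529/0.00184 = 288.
Set dN/dt = 0 with N > 0: 0.774 - 0.0318P = 0, so P* = 0.774/0.0318 = 24.3.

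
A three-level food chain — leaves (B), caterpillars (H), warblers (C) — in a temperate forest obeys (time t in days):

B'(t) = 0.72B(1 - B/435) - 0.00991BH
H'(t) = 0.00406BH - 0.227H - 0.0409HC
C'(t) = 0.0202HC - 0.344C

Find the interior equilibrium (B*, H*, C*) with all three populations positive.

From dC/dt = 0: 0.0202H* = 0.344, so H* = 17.
From dB/dt = 0: 0.72(1 - B*/435) = 0.00991·17, giving B* = 435·(1 - 0.234) = 333.
From dH/dt = 0: 0.00406·333 - 0.227 = 0.0409C*, so C* = 1.13/0.0409 = 27.5.

B* ≈ 333, H* ≈ 17, C* ≈ 27.5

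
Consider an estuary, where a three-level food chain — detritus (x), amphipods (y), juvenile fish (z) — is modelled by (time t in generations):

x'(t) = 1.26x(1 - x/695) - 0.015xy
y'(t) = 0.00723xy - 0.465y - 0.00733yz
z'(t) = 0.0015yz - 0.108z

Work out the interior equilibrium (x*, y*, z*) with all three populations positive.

From dz/dt = 0: 0.0015y* = 0.108, so y* = 72.
From dx/dt = 0: 1.26(1 - x*/695) = 0.015·72, giving x* = 695·(1 - 0.857) = 99.3.
From dy/dt = 0: 0.00723·99.3 - 0.465 = 0.00733z*, so z* = 0.253/0.00733 = 34.5.

x* ≈ 99.3, y* ≈ 72, z* ≈ 34.5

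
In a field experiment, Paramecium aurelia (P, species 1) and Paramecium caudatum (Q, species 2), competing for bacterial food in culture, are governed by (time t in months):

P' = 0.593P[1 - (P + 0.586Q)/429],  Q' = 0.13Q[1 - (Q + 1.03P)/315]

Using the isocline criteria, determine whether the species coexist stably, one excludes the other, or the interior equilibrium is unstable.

species 1 excludes species 2

Compare the nullcline intercepts: K1/α12 = 429/0.586 = 732 > K2 = 315; K2/α21 = 315/1.03 = 306 < K1 = 429.
Since the inequalities point opposite ways, species 1 can invade but species 2 cannot.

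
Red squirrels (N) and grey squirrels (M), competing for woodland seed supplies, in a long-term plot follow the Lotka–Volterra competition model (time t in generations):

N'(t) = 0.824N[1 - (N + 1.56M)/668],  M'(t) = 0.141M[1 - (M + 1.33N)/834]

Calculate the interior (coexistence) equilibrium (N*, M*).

Setting both brackets to zero gives the nullclines N + 1.56M = 668 and 1.33N + M = 834.
Substituting M = 834 - 1.33N into the first: N(1 - 1.56·1.33) = 668 - 1.56·834.
So N* = -633/-1.07 = 589, and then M* = 834 - 1.33·589 = 50.7.

N* ≈ 589, M* ≈ 50.7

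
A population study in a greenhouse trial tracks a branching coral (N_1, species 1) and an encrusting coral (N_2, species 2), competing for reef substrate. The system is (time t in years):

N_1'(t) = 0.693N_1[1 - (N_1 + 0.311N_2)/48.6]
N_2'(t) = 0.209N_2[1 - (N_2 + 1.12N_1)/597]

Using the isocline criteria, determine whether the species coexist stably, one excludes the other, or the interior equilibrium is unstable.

species 2 excludes species 1

Compare the nullcline intercepts: K1/α12 = 48.6/0.311 = 156 < K2 = 597; K2/α21 = 597/1.12 = 533 > K1 = 48.6.
Since the inequalities point opposite ways, species 2 can invade but species 1 cannot.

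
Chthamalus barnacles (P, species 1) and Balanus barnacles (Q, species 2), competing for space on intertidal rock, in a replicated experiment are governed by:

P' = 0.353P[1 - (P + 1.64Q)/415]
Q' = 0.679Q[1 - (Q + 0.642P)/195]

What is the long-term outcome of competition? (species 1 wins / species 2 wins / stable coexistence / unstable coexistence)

species 1 excludes species 2

Compare the nullcline intercepts: K1/α12 = 415/1.64 = 253 > K2 = 195; K2/α21 = 195/0.642 = 304 < K1 = 415.
Since the inequalities point opposite ways, species 1 can invade but species 2 cannot.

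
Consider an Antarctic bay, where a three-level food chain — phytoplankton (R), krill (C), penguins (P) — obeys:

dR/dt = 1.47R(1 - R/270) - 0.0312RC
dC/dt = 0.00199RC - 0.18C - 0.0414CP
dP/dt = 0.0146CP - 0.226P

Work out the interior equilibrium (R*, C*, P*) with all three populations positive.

R* ≈ 181, C* ≈ 15.5, P* ≈ 4.37

From dP/dt = 0: 0.0146C* = 0.226, so C* = 15.5.
From dR/dt = 0: 1.47(1 - R*/270) = 0.0312·15.5, giving R* = 270·(1 - 0.329) = 181.
From dC/dt = 0: 0.00199·181 - 0.18 = 0.0414P*, so P* = 0.181/0.0414 = 4.37.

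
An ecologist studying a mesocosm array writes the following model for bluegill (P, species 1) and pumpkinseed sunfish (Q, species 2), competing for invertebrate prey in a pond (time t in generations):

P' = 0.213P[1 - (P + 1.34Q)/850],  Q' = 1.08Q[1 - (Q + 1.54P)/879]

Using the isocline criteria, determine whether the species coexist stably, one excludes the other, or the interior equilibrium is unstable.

unstable coexistence (outcome depends on initial conditions)

Compare the nullcline intercepts: K1/α12 = 850/1.34 = 634 < K2 = 879; K2/α21 = 879/1.54 = 571 < K1 = 850.
Since both are reversed, neither can invade when rare; the interior point is a saddle.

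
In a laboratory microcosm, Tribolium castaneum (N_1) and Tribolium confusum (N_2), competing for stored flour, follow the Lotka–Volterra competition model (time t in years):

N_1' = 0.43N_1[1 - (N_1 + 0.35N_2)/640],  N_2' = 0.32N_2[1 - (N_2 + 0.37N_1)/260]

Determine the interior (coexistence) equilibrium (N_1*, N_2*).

N_1* ≈ 631, N_2* ≈ 26.7

Setting both brackets to zero gives the nullclines N_1 + 0.35N_2 = 640 and 0.37N_1 + N_2 = 260.
Substituting N_2 = 260 - 0.37N_1 into the first: N_1(1 - 0.35·0.37) = 640 - 0.35·260.
So N_1* = 549/0.871 = 631, and then N_2* = 260 - 0.37·631 = 26.7.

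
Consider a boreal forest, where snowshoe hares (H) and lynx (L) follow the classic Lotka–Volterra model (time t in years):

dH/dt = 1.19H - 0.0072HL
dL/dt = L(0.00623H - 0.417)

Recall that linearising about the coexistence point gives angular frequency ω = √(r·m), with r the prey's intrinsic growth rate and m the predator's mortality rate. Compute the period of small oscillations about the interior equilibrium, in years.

Here r = 1.19 and m = 0.417, so r·m = 0.496.
ω = √0.496 = 0.704 per year, hence T = 2π/ω ≈ 8.92 years.

T ≈ 8.92 years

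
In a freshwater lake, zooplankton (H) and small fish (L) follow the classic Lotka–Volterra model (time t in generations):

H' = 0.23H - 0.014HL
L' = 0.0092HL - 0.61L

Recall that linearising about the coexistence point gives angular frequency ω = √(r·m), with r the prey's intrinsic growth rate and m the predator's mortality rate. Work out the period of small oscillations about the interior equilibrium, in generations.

T ≈ 16.8 generations

Here r = 0.23 and m = 0.61, so r·m = 0.14.
ω = √0.14 = 0.375 per generation, hence T = 2π/ω ≈ 16.8 generations.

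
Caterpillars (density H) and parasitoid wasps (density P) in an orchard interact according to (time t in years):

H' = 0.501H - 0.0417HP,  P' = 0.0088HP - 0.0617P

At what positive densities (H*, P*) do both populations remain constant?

H* ≈ 7.01, P* ≈ 12

Set dP/dt = 0 with P > 0: 0.0088H - 0.0617 = 0, so H* = 0.0617/0.0088 = 7.01.
Set dH/dt = 0 with H > 0: 0.501 - 0.0417P = 0, so P* = 0.501/0.0417 = 12.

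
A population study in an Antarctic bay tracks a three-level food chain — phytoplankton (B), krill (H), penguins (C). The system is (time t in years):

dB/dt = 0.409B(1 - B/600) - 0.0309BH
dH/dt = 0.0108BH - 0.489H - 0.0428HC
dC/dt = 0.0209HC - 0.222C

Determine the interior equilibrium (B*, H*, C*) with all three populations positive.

From dC/dt = 0: 0.0209H* = 0.222, so H* = 10.6.
From dB/dt = 0: 0.409(1 - B*/600) = 0.0309·10.6, giving B* = 600·(1 - 0.802) = 119.
From dH/dt = 0: 0.0108·119 - 0.489 = 0.0428C*, so C* = 0.791/0.0428 = 18.5.

B* ≈ 119, H* ≈ 10.6, C* ≈ 18.5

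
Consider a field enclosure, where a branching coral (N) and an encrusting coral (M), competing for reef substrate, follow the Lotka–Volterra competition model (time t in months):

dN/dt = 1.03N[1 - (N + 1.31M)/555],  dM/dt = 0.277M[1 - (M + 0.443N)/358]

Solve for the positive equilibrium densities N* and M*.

Setting both brackets to zero gives the nullclines N + 1.31M = 555 and 0.443N + M = 358.
Substituting M = 358 - 0.443N into the first: N(1 - 1.31·0.443) = 555 - 1.31·358.
So N* = 86/0.42 = 205, and then M* = 358 - 0.443·205 = 267.

N* ≈ 205, M* ≈ 267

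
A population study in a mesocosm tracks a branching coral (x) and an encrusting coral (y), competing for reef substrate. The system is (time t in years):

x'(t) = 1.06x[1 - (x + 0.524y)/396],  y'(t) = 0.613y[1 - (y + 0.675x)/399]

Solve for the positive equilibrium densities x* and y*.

x* ≈ 289, y* ≈ 204

Setting both brackets to zero gives the nullclines x + 0.524y = 396 and 0.675x + y = 399.
Substituting y = 399 - 0.675x into the first: x(1 - 0.524·0.675) = 396 - 0.524·399.
So x* = 187/0.646 = 289, and then y* = 399 - 0.675·289 = 204.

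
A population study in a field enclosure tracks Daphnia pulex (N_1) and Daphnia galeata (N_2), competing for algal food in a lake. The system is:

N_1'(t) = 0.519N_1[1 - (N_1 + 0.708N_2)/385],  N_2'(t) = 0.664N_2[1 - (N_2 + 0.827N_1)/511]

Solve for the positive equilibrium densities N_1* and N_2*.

N_1* ≈ 56, N_2* ≈ 465

Setting both brackets to zero gives the nullclines N_1 + 0.708N_2 = 385 and 0.827N_1 + N_2 = 511.
Substituting N_2 = 511 - 0.827N_1 into the first: N_1(1 - 0.708·0.827) = 385 - 0.708·511.
So N_1* = 23.2/0.414 = 56, and then N_2* = 511 - 0.827·56 = 465.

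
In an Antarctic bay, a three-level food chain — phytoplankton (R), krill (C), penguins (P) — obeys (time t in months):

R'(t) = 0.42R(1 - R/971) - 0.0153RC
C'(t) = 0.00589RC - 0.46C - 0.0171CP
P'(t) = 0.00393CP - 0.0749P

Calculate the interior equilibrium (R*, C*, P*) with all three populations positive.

From dP/dt = 0: 0.00393C* = 0.0749, so C* = 19.1.
From dR/dt = 0: 0.42(1 - R*/971) = 0.0153·19.1, giving R* = 971·(1 - 0.694) = 297.
From dC/dt = 0: 0.00589·297 - 0.46 = 0.0171P*, so P* = 1.29/0.0171 = 75.4.

R* ≈ 297, C* ≈ 19.1, P* ≈ 75.4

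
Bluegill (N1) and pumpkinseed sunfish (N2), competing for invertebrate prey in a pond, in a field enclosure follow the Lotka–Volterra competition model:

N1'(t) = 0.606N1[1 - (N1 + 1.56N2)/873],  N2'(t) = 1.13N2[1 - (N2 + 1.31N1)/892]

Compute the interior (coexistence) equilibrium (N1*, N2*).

N1* ≈ 497, N2* ≈ 241

Setting both brackets to zero gives the nullclines N1 + 1.56N2 = 873 and 1.31N1 + N2 = 892.
Substituting N2 = 892 - 1.31N1 into the first: N1(1 - 1.56·1.31) = 873 - 1.56·892.
So N1* = -519/-1.04 = 497, and then N2* = 892 - 1.31·497 = 241.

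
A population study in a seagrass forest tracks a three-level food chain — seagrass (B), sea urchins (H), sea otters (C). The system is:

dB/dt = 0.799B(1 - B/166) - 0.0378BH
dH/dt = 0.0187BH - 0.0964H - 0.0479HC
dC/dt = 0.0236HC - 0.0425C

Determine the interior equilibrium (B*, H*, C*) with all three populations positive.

From dC/dt = 0: 0.0236H* = 0.0425, so H* = 1.8.
From dB/dt = 0: 0.799(1 - B*/166) = 0.0378·1.8, giving B* = 166·(1 - 0.0852) = 152.
From dH/dt = 0: 0.0187·152 - 0.0964 = 0.0479C*, so C* = 2.74/0.0479 = 57.3.

B* ≈ 152, H* ≈ 1.8, C* ≈ 57.3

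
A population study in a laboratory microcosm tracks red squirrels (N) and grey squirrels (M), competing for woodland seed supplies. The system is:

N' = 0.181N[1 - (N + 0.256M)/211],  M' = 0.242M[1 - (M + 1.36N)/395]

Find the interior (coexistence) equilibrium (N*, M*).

N* ≈ 169, M* ≈ 166

Setting both brackets to zero gives the nullclines N + 0.256M = 211 and 1.36N + M = 395.
Substituting M = 395 - 1.36N into the first: N(1 - 0.256·1.36) = 211 - 0.256·395.
So N* = 110/0.652 = 169, and then M* = 395 - 1.36·169 = 166.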